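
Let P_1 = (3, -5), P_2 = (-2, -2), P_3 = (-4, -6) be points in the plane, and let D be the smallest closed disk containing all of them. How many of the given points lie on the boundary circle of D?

Side lengths²: P_1P_2² = 34, P_1P_3² = 50, P_2P_3² = 20.
Since P_1P_3² = 50 < 34 + 20 = 54, the triangle is acute, so the smallest enclosing circle is the circumcircle.
Circumcentre = (-7/13, -68/13), r² = 2125/169.
The points at distance exactly r from the centre are P_1, P_2, P_3 — 3 points.

3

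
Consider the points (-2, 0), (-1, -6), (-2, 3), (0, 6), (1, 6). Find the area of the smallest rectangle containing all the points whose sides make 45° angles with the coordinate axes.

In coordinates u = x + y, v = x − y the rectangle is axis-aligned; the map (x,y)→(u,v) scales areas by 2.
u-values: -2, -7, 1, 6, 7; range = 7 − (-7) = 14.
v-values: -2, 5, -5, -6, -5; range = 5 − (-6) = 11.
Area = (14 × 11) / 2 = 77.

77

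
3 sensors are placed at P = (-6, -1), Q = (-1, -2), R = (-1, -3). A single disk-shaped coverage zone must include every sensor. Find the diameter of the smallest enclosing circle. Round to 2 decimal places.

5.39

Side lengths²: PQ² = 26, PR² = 29, QR² = 1.
Since PR² = 29 ≥ 26 + 1 = 27, the angle opposite PR is not acute, so the smallest enclosing circle has PR as diameter.
Centre = midpoint of PR = (-3.5, -2), r² = 29/4 = 7.25.
Diameter = 2r = 2√(7.25) ≈ 5.39.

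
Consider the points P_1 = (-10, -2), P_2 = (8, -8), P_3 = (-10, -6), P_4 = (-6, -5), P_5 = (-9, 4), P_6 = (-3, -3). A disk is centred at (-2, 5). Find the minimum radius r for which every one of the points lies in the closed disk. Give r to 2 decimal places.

16.40

The required radius is the distance from (-2, 5) to the farthest point.
Squared distances: 113, 269, 185, 116, 50, 65.
Maximum is 269, attained at P_2.
r = √269 ≈ 16.40.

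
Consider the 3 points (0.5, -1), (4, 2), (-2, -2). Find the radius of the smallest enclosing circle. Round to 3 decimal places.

3.606

Call the three points A, B, C in the order given.
Side lengths²: AB² = 21.25, AC² = 7.25, BC² = 52.
Since BC² = 52 ≥ 21.25 + 7.25 = 28.5, the angle opposite BC is not acute, so the smallest enclosing circle has BC as diameter.
Centre = midpoint of BC = (1, 0), r² = 52/4 = 13.
r = √13 ≈ 3.606.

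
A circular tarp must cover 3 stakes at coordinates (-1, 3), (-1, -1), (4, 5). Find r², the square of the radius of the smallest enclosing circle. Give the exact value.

15.25

Call the three points A, B, C in the order given.
Side lengths²: AB² = 16, AC² = 29, BC² = 61.
Since BC² = 61 ≥ 29 + 16 = 45, the angle opposite BC is not acute, so the smallest enclosing circle has BC as diameter.
Centre = midpoint of BC = (1.5, 2), r² = 61/4 = 15.25.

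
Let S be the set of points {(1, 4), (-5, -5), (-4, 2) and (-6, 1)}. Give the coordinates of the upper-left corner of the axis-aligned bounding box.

(-6, 4)

x-range [-6, 1], y-range [-5, 4].
The upper-left corner is (-6, 4).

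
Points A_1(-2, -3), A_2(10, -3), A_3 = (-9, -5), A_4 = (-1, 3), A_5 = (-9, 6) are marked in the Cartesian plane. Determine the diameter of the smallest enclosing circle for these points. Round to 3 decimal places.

The minimum enclosing circle is determined by three boundary points: A_2, A_3, A_5.
Their circumcentre is (1/38, 0.5) with r² = 80665/722.
The farthest remaining point A_1 is at distance² 11809/722 ≤ 80665/722.
Diameter = 2r = 2√(80665/722) ≈ 21.140.

21.140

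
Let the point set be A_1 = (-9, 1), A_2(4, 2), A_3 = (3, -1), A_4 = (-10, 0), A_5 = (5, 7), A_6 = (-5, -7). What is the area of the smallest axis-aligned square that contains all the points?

The bounding box has width 15 and height 14.
An axis-aligned square enclosing the set must have side ≥ max(width, height).
So the minimum side is max(15, 14) = 15.
Area = 15² = 225.

225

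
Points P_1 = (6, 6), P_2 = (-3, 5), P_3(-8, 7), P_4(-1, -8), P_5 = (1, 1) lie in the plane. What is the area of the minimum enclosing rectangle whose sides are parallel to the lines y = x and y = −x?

In coordinates u = x + y, v = x − y the rectangle is axis-aligned; the map (x,y)→(u,v) scales areas by 2.
u-values: 12, 2, -1, -9, 2; range = 12 − (-9) = 21.
v-values: 0, -8, -15, 7, 0; range = 7 − (-15) = 22.
Area = (21 × 22) / 2 = 231.

231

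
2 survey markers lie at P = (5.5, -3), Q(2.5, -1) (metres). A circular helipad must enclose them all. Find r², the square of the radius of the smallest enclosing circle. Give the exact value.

3.25

The smallest circle enclosing two points has them as diameter endpoints.
Centre = midpoint = (4, -2); r² = |PQ|²/4 = 13/4 = 3.25.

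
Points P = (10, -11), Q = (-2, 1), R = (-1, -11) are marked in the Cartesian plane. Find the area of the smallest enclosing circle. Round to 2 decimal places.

226.19

Side lengths²: PQ² = 288, PR² = 121, QR² = 145.
Since PQ² = 288 ≥ 145 + 121 = 266, the angle opposite PQ is not acute, so the smallest enclosing circle has PQ as diameter.
Centre = midpoint of PQ = (4, -5), r² = 288/4 = 72.
Area = π·r² = π·72 ≈ 226.19.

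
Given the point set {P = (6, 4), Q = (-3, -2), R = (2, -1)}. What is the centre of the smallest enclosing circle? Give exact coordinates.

(1.5, 1)

Side lengths²: PQ² = 117, PR² = 41, QR² = 26.
Since PQ² = 117 ≥ 41 + 26 = 67, the angle opposite PQ is not acute, so the smallest enclosing circle has PQ as diameter.
Centre = midpoint of PQ = (1.5, 1), r² = 117/4 = 29.25.
Centre = (1.5, 1).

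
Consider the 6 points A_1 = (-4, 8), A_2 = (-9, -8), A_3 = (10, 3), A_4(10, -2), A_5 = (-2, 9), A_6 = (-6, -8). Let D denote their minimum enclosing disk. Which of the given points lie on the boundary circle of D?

The minimum enclosing circle of a finite set is fixed by two of the points (as a diameter) or three (as a circumcircle).
The minimum enclosing circle is determined by three boundary points: A_2, A_3, A_5.
Their circumcentre is (4/41, -74/41) with r² = 203645/1681.
The farthest remaining point A_1 is at distance² 189828/1681 ≤ 203645/1681.
The points at distance exactly r from the centre are A_2, A_3, A_5 — 3 points.

A_2, A_3, A_5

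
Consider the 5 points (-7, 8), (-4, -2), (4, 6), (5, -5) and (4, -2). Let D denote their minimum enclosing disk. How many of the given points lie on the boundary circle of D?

2

The minimum enclosing circle of a finite set is fixed by two of the points (as a diameter) or three (as a circumcircle).
The farthest pair is (-7, 8)–(5, -5) with squared distance 313. The circle on this segment as diameter has centre (-1, 1.5) and r² = 313/4 = 78.25.
Check (-4, -2): distance² to centre = 21.25 ≤ 78.25, so it lies inside.
All remaining points lie in this disk, and no smaller disk contains both endpoints, so this is the minimum enclosing circle.
The points at distance exactly r from the centre are (-7, 8), (5, -5) — 2 points.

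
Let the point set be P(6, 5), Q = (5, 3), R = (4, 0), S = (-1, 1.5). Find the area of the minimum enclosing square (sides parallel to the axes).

The bounding box has width 7 and height 5.
An axis-aligned square enclosing the set must have side ≥ max(width, height).
So the minimum side is max(7, 5) = 7.
Area = 7² = 49.

49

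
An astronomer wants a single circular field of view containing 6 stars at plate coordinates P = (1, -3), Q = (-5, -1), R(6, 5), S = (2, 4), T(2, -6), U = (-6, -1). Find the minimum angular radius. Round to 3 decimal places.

The minimum enclosing circle of a finite set is fixed by two of the points (as a diameter) or three (as a circumcircle).
The minimum enclosing circle is determined by three boundary points: R, T, U.
Their circumcentre is (23/36, 13/18) with r² = 60965/1296.
The farthest remaining point Q is at distance² 45053/1296 ≤ 60965/1296.
r = √(60965/1296) ≈ 6.859.

6.859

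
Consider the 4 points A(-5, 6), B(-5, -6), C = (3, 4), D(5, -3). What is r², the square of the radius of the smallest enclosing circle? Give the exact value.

49.3225

By Welzl's lemma the MEC is supported by two points (diametrically opposite) or three points (on a circumcircle).
The minimum enclosing circle is determined by three boundary points: A, B, D.
Their circumcentre is (-1.35, 0) with r² = 49.3225.
The farthest remaining point C is at distance² 34.9225 ≤ 49.3225.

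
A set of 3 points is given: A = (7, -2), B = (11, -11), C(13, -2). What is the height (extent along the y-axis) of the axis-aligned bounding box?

9

max y = -2, min y = -11, so height = 9.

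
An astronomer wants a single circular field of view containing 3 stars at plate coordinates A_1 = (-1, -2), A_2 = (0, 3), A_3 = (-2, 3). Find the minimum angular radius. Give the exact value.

2.6

Side lengths²: A_1A_2² = 26, A_1A_3² = 26, A_2A_3² = 4.
Since A_1A_3² = 26 < 26 + 4 = 30, the triangle is acute, so the smallest enclosing circle is the circumcircle.
Circumcentre = (-1, 0.6), r² = 6.76.
r = √(6.76) = 2.6.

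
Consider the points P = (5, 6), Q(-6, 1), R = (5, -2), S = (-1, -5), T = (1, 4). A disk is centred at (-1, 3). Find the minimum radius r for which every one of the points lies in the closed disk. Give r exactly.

8

The required radius is the distance from (-1, 3) to the farthest point.
Squared distances: 45, 29, 61, 64, 5.
Maximum is 64, attained at S.
r = √64 = 8.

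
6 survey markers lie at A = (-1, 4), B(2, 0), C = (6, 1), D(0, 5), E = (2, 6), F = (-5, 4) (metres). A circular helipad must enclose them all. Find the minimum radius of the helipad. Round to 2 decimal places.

The farthest pair is C–F with squared distance 130. The circle on this segment as diameter has centre (0.5, 2.5) and r² = 130/4 = 32.5.
Check A: distance² to centre = 4.5 ≤ 32.5, so it lies inside.
All remaining points lie in this disk, and no smaller disk contains both endpoints, so this is the minimum enclosing circle.
r = √(32.5) ≈ 5.70.

5.70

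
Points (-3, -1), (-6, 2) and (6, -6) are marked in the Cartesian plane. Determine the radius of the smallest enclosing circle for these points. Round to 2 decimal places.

7.21

Call the three points A, B, C in the order given.
Side lengths²: AB² = 18, AC² = 106, BC² = 208.
Since BC² = 208 ≥ 106 + 18 = 124, the angle opposite BC is not acute, so the smallest enclosing circle has BC as diameter.
Centre = midpoint of BC = (0, -2), r² = 208/4 = 52.
r = √52 ≈ 7.21.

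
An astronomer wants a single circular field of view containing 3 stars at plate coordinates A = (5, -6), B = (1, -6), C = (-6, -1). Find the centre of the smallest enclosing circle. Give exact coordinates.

(-0.5, -3.5)

Side lengths²: AB² = 16, AC² = 146, BC² = 74.
Since AC² = 146 ≥ 74 + 16 = 90, the angle opposite AC is not acute, so the smallest enclosing circle has AC as diameter.
Centre = midpoint of AC = (-0.5, -3.5), r² = 146/4 = 36.5.
Centre = (-0.5, -3.5).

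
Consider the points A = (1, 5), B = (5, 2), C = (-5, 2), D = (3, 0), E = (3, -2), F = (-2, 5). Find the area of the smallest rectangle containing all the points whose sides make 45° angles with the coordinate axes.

In coordinates u = x + y, v = x − y the rectangle is axis-aligned; the map (x,y)→(u,v) scales areas by 2.
u-values: 6, 7, -3, 3, 1, 3; range = 7 − (-3) = 10.
v-values: -4, 3, -7, 3, 5, -7; range = 5 − (-7) = 12.
Area = (10 × 12) / 2 = 60.

60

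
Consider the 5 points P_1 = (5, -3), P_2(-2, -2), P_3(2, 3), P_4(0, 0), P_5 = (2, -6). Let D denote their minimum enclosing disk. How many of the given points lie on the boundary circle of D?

The minimum enclosing circle of a finite set is fixed by two of the points (as a diameter) or three (as a circumcircle).
The farthest pair is P_3–P_5 with squared distance 81. The circle on this segment as diameter has centre (2, -1.5) and r² = 81/4 = 20.25.
Check P_1: distance² to centre = 11.25 ≤ 20.25, so it lies inside.
All remaining points lie in this disk, and no smaller disk contains both endpoints, so this is the minimum enclosing circle.
The points at distance exactly r from the centre are P_3, P_5 — 2 points.

2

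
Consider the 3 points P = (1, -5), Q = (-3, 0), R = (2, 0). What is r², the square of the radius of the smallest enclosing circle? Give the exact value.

Side lengths²: PQ² = 41, PR² = 26, QR² = 25.
Since PQ² = 41 < 26 + 25 = 51, the triangle is acute, so the smallest enclosing circle is the circumcircle.
Circumcentre = (-0.5, -2.1), r² = 10.66.

10.66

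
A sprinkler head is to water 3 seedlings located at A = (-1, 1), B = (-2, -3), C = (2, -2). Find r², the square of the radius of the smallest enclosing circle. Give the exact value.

5.78

Side lengths²: AB² = 17, AC² = 18, BC² = 17.
Since AC² = 18 < 17 + 17 = 34, the triangle is acute, so the smallest enclosing circle is the circumcircle.
Circumcentre = (-0.3, -1.3), r² = 5.78.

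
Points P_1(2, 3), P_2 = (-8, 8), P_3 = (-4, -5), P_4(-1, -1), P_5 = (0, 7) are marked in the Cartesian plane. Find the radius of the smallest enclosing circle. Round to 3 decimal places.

The minimum enclosing circle is determined by three boundary points: P_2, P_3, P_5.
Their circumcentre is (-4.7, 1.9) with r² = 48.1.
The farthest remaining point P_1 is at distance² 46.1 ≤ 48.1.
r = √(48.1) ≈ 6.935.

6.935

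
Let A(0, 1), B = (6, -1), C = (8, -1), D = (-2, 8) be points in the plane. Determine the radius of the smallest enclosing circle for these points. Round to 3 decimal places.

The farthest pair is C–D with squared distance 181. The circle on this segment as diameter has centre (3, 3.5) and r² = 181/4 = 45.25.
Check A: distance² to centre = 15.25 ≤ 45.25, so it lies inside.
All remaining points lie in this disk, and no smaller disk contains both endpoints, so this is the minimum enclosing circle.
r = √(45.25) ≈ 6.727.

6.727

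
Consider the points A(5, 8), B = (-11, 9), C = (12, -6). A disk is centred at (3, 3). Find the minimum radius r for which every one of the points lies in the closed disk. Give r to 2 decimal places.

15.23

The required radius is the distance from (3, 3) to the farthest point.
Squared distances: 29, 232, 162.
Maximum is 232, attained at B.
r = √232 ≈ 15.23.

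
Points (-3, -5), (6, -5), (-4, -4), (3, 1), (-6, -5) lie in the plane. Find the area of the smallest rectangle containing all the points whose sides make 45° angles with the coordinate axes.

90

In coordinates u = x + y, v = x − y the rectangle is axis-aligned; the map (x,y)→(u,v) scales areas by 2.
u-values: -8, 1, -8, 4, -11; range = 4 − (-11) = 15.
v-values: 2, 11, 0, 2, -1; range = 11 − (-1) = 12.
Area = (15 × 12) / 2 = 90.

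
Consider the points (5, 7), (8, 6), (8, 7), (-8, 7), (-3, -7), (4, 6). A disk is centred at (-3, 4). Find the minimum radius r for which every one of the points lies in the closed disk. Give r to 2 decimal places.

The required radius is the distance from (-3, 4) to the farthest point.
Squared distances: 73, 125, 130, 34, 121, 53.
Maximum is 130, attained at (8, 7).
r = √130 ≈ 11.40.

11.40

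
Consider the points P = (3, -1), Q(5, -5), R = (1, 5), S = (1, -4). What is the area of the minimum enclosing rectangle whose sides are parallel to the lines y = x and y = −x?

63

In coordinates u = x + y, v = x − y the rectangle is axis-aligned; the map (x,y)→(u,v) scales areas by 2.
u-values: 2, 0, 6, -3; range = 6 − (-3) = 9.
v-values: 4, 10, -4, 5; range = 10 − (-4) = 14.
Area = (9 × 14) / 2 = 63.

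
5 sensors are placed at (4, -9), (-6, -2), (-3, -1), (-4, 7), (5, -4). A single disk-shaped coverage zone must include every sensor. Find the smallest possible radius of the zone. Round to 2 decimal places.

8.94

The farthest pair is (4, -9)–(-4, 7) with squared distance 320. The circle on this segment as diameter has centre (0, -1) and r² = 320/4 = 80.
Check (-6, -2): distance² to centre = 37 ≤ 80, so it lies inside.
All remaining points lie in this disk, and no smaller disk contains both endpoints, so this is the minimum enclosing circle.
r = √80 ≈ 8.94.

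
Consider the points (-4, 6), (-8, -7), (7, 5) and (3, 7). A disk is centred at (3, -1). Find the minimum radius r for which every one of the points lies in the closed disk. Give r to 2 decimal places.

The required radius is the distance from (3, -1) to the farthest point.
Squared distances: 98, 157, 52, 64.
Maximum is 157, attained at (-8, -7).
r = √157 ≈ 12.53.

12.53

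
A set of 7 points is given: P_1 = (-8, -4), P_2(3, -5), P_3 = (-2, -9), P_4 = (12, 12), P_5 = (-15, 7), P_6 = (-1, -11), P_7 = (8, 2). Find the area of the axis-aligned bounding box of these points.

x ranges over [-15, 12], width 27.
y ranges over [-11, 12], height 23.
Area = 27 × 23 = 621.

621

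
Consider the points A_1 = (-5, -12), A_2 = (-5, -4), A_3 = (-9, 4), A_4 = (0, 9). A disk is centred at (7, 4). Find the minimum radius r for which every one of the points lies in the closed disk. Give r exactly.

The required radius is the distance from (7, 4) to the farthest point.
Squared distances: 400, 208, 256, 74.
Maximum is 400, attained at A_1.
r = √400 = 20.

20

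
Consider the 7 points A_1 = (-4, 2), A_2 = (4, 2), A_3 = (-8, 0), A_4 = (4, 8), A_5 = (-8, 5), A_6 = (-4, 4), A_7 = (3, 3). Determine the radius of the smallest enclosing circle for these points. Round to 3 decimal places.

A smallest enclosing disk is always determined by at most three of the input points on its boundary.
The farthest pair is A_3–A_4 with squared distance 208. The circle on this segment as diameter has centre (-2, 4) and r² = 208/4 = 52.
Check A_1: distance² to centre = 8 ≤ 52, so it lies inside.
All remaining points lie in this disk, and no smaller disk contains both endpoints, so this is the minimum enclosing circle.
r = √52 ≈ 7.211.

7.211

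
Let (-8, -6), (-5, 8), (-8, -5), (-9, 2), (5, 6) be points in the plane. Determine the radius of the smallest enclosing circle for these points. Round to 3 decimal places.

8.846

The minimum enclosing circle of a finite set is fixed by two of the points (as a diameter) or three (as a circumcircle).
The farthest pair is (-8, -6)–(5, 6) with squared distance 313. The circle on this segment as diameter has centre (-1.5, 0) and r² = 313/4 = 78.25.
Check (-5, 8): distance² to centre = 76.25 ≤ 78.25, so it lies inside.
All remaining points lie in this disk, and no smaller disk contains both endpoints, so this is the minimum enclosing circle.
r = √(78.25) ≈ 8.846.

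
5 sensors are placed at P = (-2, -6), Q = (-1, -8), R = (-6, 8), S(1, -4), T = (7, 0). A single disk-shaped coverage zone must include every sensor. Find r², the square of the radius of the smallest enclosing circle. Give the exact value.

65473/882

The minimum enclosing circle is determined by three boundary points: Q, R, T.
Their circumcentre is (-67/42, 25/42) with r² = 65473/882.
The farthest remaining point P is at distance² 38509/882 ≤ 65473/882.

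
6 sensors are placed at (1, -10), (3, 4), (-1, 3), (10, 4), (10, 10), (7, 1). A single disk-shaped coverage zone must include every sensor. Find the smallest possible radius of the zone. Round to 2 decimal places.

10.97

By Welzl's lemma the MEC is supported by two points (diametrically opposite) or three points (on a circumcircle).
The farthest pair is (1, -10)–(10, 10) with squared distance 481. The circle on this segment as diameter has centre (5.5, 0) and r² = 481/4 = 120.25.
Check (3, 4): distance² to centre = 22.25 ≤ 120.25, so it lies inside.
All remaining points lie in this disk, and no smaller disk contains both endpoints, so this is the minimum enclosing circle.
r = √(120.25) ≈ 10.97.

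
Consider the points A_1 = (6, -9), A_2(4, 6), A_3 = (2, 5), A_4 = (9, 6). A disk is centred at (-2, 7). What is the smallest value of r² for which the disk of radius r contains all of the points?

The required radius is the distance from (-2, 7) to the farthest point.
Squared distances: 320, 37, 20, 122.
Maximum is 320, attained at A_1.

320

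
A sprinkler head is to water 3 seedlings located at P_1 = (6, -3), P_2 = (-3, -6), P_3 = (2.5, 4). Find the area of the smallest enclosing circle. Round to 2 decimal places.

Side lengths²: P_1P_2² = 90, P_1P_3² = 61.25, P_2P_3² = 130.25.
Since P_2P_3² = 130.25 < 90 + 61.25 = 151.25, the triangle is acute, so the smallest enclosing circle is the circumcircle.
Circumcentre = (13/28, -39/28), r² = 13025/392.
Area = π·r² = π·13025/392 ≈ 104.39.

104.39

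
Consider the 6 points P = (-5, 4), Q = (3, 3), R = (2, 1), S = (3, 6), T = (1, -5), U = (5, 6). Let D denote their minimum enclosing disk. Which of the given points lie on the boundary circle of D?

The minimum enclosing circle is determined by three boundary points: P, T, U.
Their circumcentre is (25/34, 45/34) with r² = 23153/578.
The farthest remaining point S is at distance² 15605/578 ≤ 23153/578.
The points at distance exactly r from the centre are P, T, U — 3 points.

P, T, U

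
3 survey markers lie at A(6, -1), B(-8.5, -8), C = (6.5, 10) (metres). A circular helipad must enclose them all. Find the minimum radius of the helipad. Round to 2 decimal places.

11.72

Side lengths²: AB² = 259.25, AC² = 121.25, BC² = 549.
Since BC² = 549 ≥ 259.25 + 121.25 = 380.5, the angle opposite BC is not acute, so the smallest enclosing circle has BC as diameter.
Centre = midpoint of BC = (-1, 1), r² = 549/4 = 137.25.
r = √(137.25) ≈ 11.72.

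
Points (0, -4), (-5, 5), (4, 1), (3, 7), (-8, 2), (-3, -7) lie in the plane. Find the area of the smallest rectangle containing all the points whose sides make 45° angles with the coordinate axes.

In coordinates u = x + y, v = x − y the rectangle is axis-aligned; the map (x,y)→(u,v) scales areas by 2.
u-values: -4, 0, 5, 10, -6, -10; range = 10 − (-10) = 20.
v-values: 4, -10, 3, -4, -10, 4; range = 4 − (-10) = 14.
Area = (20 × 14) / 2 = 140.

140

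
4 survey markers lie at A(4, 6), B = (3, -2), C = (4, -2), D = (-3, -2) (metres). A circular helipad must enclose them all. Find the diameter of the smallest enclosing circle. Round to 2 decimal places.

10.63

By Welzl's lemma the MEC is supported by two points (diametrically opposite) or three points (on a circumcircle).
The farthest pair is A–D with squared distance 113. The circle on this segment as diameter has centre (0.5, 2) and r² = 113/4 = 28.25.
Check B: distance² to centre = 22.25 ≤ 28.25, so it lies inside.
All remaining points lie in this disk, and no smaller disk contains both endpoints, so this is the minimum enclosing circle.
Diameter = 2r = 2√(28.25) ≈ 10.63.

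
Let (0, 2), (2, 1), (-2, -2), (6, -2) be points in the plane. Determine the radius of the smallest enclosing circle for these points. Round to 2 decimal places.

4.03

The minimum enclosing circle is determined by three boundary points: (0, 2), (-2, -2), (6, -2).
Their circumcentre is (2, -1.5) with r² = 16.25.
The farthest remaining point (2, 1) is at distance² 6.25 ≤ 16.25.
r = √(16.25) ≈ 4.03.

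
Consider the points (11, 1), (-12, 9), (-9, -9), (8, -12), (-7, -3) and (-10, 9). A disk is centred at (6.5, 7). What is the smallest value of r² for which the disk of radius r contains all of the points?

496.25

The required radius is the distance from (6.5, 7) to the farthest point.
Squared distances: 56.25, 346.25, 496.25, 363.25, 282.25, 276.25.
Maximum is 496.25, attained at (-9, -9).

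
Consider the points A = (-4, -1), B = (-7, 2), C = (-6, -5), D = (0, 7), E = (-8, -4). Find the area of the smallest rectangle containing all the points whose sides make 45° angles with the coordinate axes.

In coordinates u = x + y, v = x − y the rectangle is axis-aligned; the map (x,y)→(u,v) scales areas by 2.
u-values: -5, -5, -11, 7, -12; range = 7 − (-12) = 19.
v-values: -3, -9, -1, -7, -4; range = -1 − (-9) = 8.
Area = (19 × 8) / 2 = 76.

76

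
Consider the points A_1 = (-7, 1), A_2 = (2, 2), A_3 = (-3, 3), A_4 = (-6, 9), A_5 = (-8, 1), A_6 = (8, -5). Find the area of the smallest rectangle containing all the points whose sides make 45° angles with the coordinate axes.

154

In coordinates u = x + y, v = x − y the rectangle is axis-aligned; the map (x,y)→(u,v) scales areas by 2.
u-values: -6, 4, 0, 3, -7, 3; range = 4 − (-7) = 11.
v-values: -8, 0, -6, -15, -9, 13; range = 13 − (-15) = 28.
Area = (11 × 28) / 2 = 154.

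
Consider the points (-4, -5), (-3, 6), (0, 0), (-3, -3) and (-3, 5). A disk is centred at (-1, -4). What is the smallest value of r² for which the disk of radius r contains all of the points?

104

The required radius is the distance from (-1, -4) to the farthest point.
Squared distances: 10, 104, 17, 5, 85.
Maximum is 104, attained at (-3, 6).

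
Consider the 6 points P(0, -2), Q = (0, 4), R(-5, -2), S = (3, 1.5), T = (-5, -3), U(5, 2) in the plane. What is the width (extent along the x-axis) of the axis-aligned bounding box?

10

max x = 5, min x = -5, so width = 10.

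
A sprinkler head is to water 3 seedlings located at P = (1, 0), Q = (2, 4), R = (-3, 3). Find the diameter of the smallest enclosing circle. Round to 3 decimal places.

5.533

Side lengths²: PQ² = 17, PR² = 25, QR² = 26.
Since QR² = 26 < 25 + 17 = 42, the triangle is acute, so the smallest enclosing circle is the circumcircle.
Circumcentre = (-11/38, 93/38), r² = 5525/722.
Diameter = 2r = 2√(5525/722) ≈ 5.533.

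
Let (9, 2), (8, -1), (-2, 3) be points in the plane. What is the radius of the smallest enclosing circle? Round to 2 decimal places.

5.53

Call the three points A, B, C in the order given.
Side lengths²: AB² = 10, AC² = 122, BC² = 116.
Since AC² = 122 < 116 + 10 = 126, the triangle is acute, so the smallest enclosing circle is the circumcircle.
Circumcentre = (59/17, 37/17), r² = 8845/289.
r = √(8845/289) ≈ 5.53.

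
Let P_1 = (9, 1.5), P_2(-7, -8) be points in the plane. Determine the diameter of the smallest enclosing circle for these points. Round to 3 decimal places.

The smallest circle enclosing two points has them as diameter endpoints.
Centre = midpoint = (1, -3.25); r² = |P_1P_2|²/4 = 346.25/4 = 86.5625.
Diameter = 2r = 2√(86.5625) ≈ 18.608.

18.608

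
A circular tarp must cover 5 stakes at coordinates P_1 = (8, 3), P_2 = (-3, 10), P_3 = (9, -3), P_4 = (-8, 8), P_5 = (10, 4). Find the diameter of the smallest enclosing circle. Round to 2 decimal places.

20.25

A smallest enclosing disk is always determined by at most three of the input points on its boundary.
The farthest pair is P_3–P_4 with squared distance 410. The circle on this segment as diameter has centre (0.5, 2.5) and r² = 410/4 = 102.5.
Check P_1: distance² to centre = 56.5 ≤ 102.5, so it lies inside.
All remaining points lie in this disk, and no smaller disk contains both endpoints, so this is the minimum enclosing circle.
Diameter = 2r = 2√(102.5) ≈ 20.25.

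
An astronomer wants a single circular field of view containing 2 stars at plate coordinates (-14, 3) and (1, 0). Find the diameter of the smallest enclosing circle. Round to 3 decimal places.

15.297

The smallest circle enclosing two points has them as diameter endpoints.
Centre = midpoint = (-6.5, 1.5); r² = |(-14, 3)−(1, 0)|²/4 = 234/4 = 58.5.
Diameter = 2r = 2√(58.5) ≈ 15.297.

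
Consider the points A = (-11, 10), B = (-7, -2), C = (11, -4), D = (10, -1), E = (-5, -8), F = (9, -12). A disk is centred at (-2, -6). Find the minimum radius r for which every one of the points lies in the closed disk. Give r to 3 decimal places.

The required radius is the distance from (-2, -6) to the farthest point.
Squared distances: 337, 41, 173, 169, 13, 157.
Maximum is 337, attained at A.
r = √337 ≈ 18.358.

18.358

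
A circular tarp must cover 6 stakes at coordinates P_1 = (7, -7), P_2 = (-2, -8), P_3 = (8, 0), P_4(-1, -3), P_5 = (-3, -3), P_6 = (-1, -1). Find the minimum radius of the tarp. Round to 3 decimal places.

The minimum enclosing circle of a finite set is fixed by two of the points (as a diameter) or three (as a circumcircle).
The farthest pair is P_2–P_3 with squared distance 164. The circle on this segment as diameter has centre (3, -4) and r² = 164/4 = 41.
Check P_1: distance² to centre = 25 ≤ 41, so it lies inside.
All remaining points lie in this disk, and no smaller disk contains both endpoints, so this is the minimum enclosing circle.
r = √41 ≈ 6.403.

6.403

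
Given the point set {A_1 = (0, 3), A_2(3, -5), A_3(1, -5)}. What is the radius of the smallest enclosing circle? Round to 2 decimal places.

4.27

Side lengths²: A_1A_2² = 73, A_1A_3² = 65, A_2A_3² = 4.
Since A_1A_2² = 73 ≥ 65 + 4 = 69, the angle opposite A_1A_2 is not acute, so the smallest enclosing circle has A_1A_2 as diameter.
Centre = midpoint of A_1A_2 = (1.5, -1), r² = 73/4 = 18.25.
r = √(18.25) ≈ 4.27.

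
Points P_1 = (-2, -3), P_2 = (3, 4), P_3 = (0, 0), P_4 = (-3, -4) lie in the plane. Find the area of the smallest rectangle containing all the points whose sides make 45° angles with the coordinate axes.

In coordinates u = x + y, v = x − y the rectangle is axis-aligned; the map (x,y)→(u,v) scales areas by 2.
u-values: -5, 7, 0, -7; range = 7 − (-7) = 14.
v-values: 1, -1, 0, 1; range = 1 − (-1) = 2.
Area = (14 × 2) / 2 = 14.

14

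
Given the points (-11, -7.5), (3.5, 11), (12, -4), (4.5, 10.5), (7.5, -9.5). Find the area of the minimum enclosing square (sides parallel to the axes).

The bounding box has width 23 and height 20.5.
An axis-aligned square enclosing the set must have side ≥ max(width, height).
So the minimum side is max(23, 20.5) = 23.
Area = 23² = 529.

529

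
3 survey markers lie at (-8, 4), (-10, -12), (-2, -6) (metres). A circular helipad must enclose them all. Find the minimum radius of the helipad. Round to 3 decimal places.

8.062

Call the three points A, B, C in the order given.
Side lengths²: AB² = 260, AC² = 136, BC² = 100.
Since AB² = 260 ≥ 136 + 100 = 236, the angle opposite AB is not acute, so the smallest enclosing circle has AB as diameter.
Centre = midpoint of AB = (-9, -4), r² = 260/4 = 65.
r = √65 ≈ 8.062.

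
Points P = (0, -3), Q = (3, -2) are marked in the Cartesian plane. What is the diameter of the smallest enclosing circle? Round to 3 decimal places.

The smallest circle enclosing two points has them as diameter endpoints.
Centre = midpoint = (1.5, -2.5); r² = |PQ|²/4 = 10/4 = 2.5.
Diameter = 2r = 2√(2.5) ≈ 3.162.

3.162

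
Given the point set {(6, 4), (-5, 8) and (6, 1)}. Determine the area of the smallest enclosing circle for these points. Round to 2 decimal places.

133.52

Call the three points A, B, C in the order given.
Side lengths²: AB² = 137, AC² = 9, BC² = 170.
Since BC² = 170 ≥ 137 + 9 = 146, the angle opposite BC is not acute, so the smallest enclosing circle has BC as diameter.
Centre = midpoint of BC = (0.5, 4.5), r² = 170/4 = 42.5.
Area = π·r² = π·42.5 ≈ 133.52.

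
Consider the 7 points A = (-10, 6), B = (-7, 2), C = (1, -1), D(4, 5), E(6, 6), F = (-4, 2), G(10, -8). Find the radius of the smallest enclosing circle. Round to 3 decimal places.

A smallest enclosing disk is always determined by at most three of the input points on its boundary.
The farthest pair is A–G with squared distance 596. The circle on this segment as diameter has centre (0, -1) and r² = 596/4 = 149.
Check B: distance² to centre = 58 ≤ 149, so it lies inside.
All remaining points lie in this disk, and no smaller disk contains both endpoints, so this is the minimum enclosing circle.
r = √149 ≈ 12.207.

12.207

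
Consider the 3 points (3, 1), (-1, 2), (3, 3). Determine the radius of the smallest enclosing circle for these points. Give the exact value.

2.125

Call the three points A, B, C in the order given.
Side lengths²: AB² = 17, AC² = 4, BC² = 17.
Since BC² = 17 < 17 + 4 = 21, the triangle is acute, so the smallest enclosing circle is the circumcircle.
Circumcentre = (1.125, 2), r² = 4.515625.
r = √(4.515625) = 2.125.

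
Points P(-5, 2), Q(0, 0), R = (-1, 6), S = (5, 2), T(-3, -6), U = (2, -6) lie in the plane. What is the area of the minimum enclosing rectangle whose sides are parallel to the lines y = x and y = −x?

In coordinates u = x + y, v = x − y the rectangle is axis-aligned; the map (x,y)→(u,v) scales areas by 2.
u-values: -3, 0, 5, 7, -9, -4; range = 7 − (-9) = 16.
v-values: -7, 0, -7, 3, 3, 8; range = 8 − (-7) = 15.
Area = (16 × 15) / 2 = 120.

120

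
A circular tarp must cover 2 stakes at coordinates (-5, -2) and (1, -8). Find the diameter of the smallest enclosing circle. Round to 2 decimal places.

The smallest circle enclosing two points has them as diameter endpoints.
Centre = midpoint = (-2, -5); r² = |(-5, -2)−(1, -8)|²/4 = 72/4 = 18.
Diameter = 2r = 2√18 ≈ 8.49.

8.49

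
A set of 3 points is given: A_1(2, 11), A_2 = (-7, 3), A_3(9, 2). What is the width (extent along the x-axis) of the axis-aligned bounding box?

16

max x = 9, min x = -7, so width = 16.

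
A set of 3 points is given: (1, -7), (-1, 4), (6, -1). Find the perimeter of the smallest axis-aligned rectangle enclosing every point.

36

Width = max x − min x = 6 − (-1) = 7.
Height = max y − min y = 4 − (-7) = 11.
Perimeter = 2(7 + 11) = 36.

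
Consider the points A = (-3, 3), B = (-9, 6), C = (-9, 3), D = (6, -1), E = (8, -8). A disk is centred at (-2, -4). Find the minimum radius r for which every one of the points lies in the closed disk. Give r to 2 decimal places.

12.21

The required radius is the distance from (-2, -4) to the farthest point.
Squared distances: 50, 149, 98, 73, 116.
Maximum is 149, attained at B.
r = √149 ≈ 12.21.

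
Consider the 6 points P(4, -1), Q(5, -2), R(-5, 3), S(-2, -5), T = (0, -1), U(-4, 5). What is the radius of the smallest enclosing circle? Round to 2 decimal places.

5.83

The minimum enclosing circle is determined by three boundary points: Q, S, U.
Their circumcentre is (-9/38, 21/38) with r² = 24505/722.
The farthest remaining point R is at distance² 20705/722 ≤ 24505/722.
r = √(24505/722) ≈ 5.83.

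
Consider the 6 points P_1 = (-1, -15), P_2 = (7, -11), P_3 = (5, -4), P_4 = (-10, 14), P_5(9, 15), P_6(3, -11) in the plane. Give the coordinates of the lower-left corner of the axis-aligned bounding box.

(-10, -15)

x-range [-10, 9], y-range [-15, 15].
The lower-left corner is (-10, -15).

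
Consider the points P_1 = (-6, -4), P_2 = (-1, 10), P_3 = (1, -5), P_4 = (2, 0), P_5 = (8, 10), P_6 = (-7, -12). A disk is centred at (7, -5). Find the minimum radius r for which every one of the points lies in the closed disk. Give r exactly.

The required radius is the distance from (7, -5) to the farthest point.
Squared distances: 170, 289, 36, 50, 226, 245.
Maximum is 289, attained at P_2.
r = √289 = 17.

17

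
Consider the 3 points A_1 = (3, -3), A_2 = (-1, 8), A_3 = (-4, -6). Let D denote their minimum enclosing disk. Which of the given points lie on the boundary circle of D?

A_2, A_3

Side lengths²: A_1A_2² = 137, A_1A_3² = 58, A_2A_3² = 205.
Since A_2A_3² = 205 ≥ 137 + 58 = 195, the angle opposite A_2A_3 is not acute, so the smallest enclosing circle has A_2A_3 as diameter.
Centre = midpoint of A_2A_3 = (-2.5, 1), r² = 205/4 = 51.25.
The points at distance exactly r from the centre are A_2, A_3 — 2 points.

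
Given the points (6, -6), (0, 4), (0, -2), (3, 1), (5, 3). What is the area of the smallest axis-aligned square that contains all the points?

100

The bounding box has width 6 and height 10.
An axis-aligned square enclosing the set must have side ≥ max(width, height).
So the minimum side is max(6, 10) = 10.
Area = 10² = 100.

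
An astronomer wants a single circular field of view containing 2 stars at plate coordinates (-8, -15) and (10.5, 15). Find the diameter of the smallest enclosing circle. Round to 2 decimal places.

The smallest circle enclosing two points has them as diameter endpoints.
Centre = midpoint = (1.25, 0); r² = |(-8, -15)−(10.5, 15)|²/4 = 1242.25/4 = 310.5625.
Diameter = 2r = 2√(310.5625) ≈ 35.25.

35.25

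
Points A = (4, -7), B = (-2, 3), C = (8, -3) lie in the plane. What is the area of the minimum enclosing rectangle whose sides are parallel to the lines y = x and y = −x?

64

In coordinates u = x + y, v = x − y the rectangle is axis-aligned; the map (x,y)→(u,v) scales areas by 2.
u-values: -3, 1, 5; range = 5 − (-3) = 8.
v-values: 11, -5, 11; range = 11 − (-5) = 16.
Area = (8 × 16) / 2 = 64.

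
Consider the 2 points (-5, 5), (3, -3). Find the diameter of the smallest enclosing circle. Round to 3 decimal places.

The smallest circle enclosing two points has them as diameter endpoints.
Centre = midpoint = (-1, 1); r² = |(-5, 5)−(3, -3)|²/4 = 128/4 = 32.
Diameter = 2r = 2√32 ≈ 11.314.

11.314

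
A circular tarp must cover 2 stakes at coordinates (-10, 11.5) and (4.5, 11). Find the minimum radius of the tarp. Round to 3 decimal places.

7.254

The smallest circle enclosing two points has them as diameter endpoints.
Centre = midpoint = (-2.75, 11.25); r² = |(-10, 11.5)−(4.5, 11)|²/4 = 210.5/4 = 52.625.
r = √(52.625) ≈ 7.254.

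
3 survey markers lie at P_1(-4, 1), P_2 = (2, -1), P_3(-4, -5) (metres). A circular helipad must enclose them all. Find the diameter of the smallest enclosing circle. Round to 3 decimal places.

Side lengths²: P_1P_2² = 40, P_1P_3² = 36, P_2P_3² = 52.
Since P_2P_3² = 52 < 40 + 36 = 76, the triangle is acute, so the smallest enclosing circle is the circumcircle.
Circumcentre = (-5/3, -2), r² = 130/9.
Diameter = 2r = 2√(130/9) ≈ 7.601.

7.601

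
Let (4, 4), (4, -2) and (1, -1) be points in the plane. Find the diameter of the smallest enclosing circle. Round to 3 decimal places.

Call the three points A, B, C in the order given.
Side lengths²: AB² = 36, AC² = 34, BC² = 10.
Since AB² = 36 < 34 + 10 = 44, the triangle is acute, so the smallest enclosing circle is the circumcircle.
Circumcentre = (10/3, 1), r² = 85/9.
Diameter = 2r = 2√(85/9) ≈ 6.146.

6.146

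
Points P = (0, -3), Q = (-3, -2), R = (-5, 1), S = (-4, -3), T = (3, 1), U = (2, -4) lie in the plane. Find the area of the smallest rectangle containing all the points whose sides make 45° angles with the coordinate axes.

66

In coordinates u = x + y, v = x − y the rectangle is axis-aligned; the map (x,y)→(u,v) scales areas by 2.
u-values: -3, -5, -4, -7, 4, -2; range = 4 − (-7) = 11.
v-values: 3, -1, -6, -1, 2, 6; range = 6 − (-6) = 12.
Area = (11 × 12) / 2 = 66.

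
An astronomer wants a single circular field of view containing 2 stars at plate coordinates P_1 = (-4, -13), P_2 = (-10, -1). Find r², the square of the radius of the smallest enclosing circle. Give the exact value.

The smallest circle enclosing two points has them as diameter endpoints.
Centre = midpoint = (-7, -7); r² = |P_1P_2|²/4 = 180/4 = 45.

45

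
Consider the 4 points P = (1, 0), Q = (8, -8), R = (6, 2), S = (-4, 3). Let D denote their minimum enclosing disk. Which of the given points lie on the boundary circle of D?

Q, S

A smallest enclosing disk is always determined by at most three of the input points on its boundary.
The farthest pair is Q–S with squared distance 265. The circle on this segment as diameter has centre (2, -2.5) and r² = 265/4 = 66.25.
Check P: distance² to centre = 7.25 ≤ 66.25, so it lies inside.
All remaining points lie in this disk, and no smaller disk contains both endpoints, so this is the minimum enclosing circle.
The points at distance exactly r from the centre are Q, S — 2 points.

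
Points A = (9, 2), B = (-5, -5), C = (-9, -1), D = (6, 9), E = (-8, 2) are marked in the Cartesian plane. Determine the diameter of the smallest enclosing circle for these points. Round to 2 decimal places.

By Welzl's lemma the MEC is supported by two points (diametrically opposite) or three points (on a circumcircle).
The minimum enclosing circle is determined by three boundary points: A, C, D.
Their circumcentre is (-5/18, 13/6) with r² = 13949/162.
The farthest remaining point B is at distance² 11933/162 ≤ 13949/162.
Diameter = 2r = 2√(13949/162) ≈ 18.56.

18.56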